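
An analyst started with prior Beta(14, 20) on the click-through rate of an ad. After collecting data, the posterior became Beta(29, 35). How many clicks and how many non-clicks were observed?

A Beta(α, β) prior with s successes and f failures in binomial data gives a Beta(α+s, β+f) posterior.
So s = 29 − 14 = 15 and f = 35 − 20 = 15.

15 clicks and 15 non-clicks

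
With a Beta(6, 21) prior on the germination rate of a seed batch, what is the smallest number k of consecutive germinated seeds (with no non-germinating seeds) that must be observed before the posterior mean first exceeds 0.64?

After k germinated seeds and 0 non-germinating seeds the posterior is Beta(6+k, 21), with mean (6+k)/(6+21+k).
Set (6+k)/(27+k) > 0.64 and solve: k > (0.64·27 − 6)/(1 − 0.64) = 31.333.
The smallest integer exceeding 31.333 is 32.

k = 32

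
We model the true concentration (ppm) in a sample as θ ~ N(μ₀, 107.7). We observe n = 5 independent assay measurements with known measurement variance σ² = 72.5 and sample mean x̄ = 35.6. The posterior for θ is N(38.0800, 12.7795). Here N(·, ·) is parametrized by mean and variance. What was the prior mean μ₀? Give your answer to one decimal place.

The posterior mean is a precision-weighted average: μ_n = (τ₀μ₀ + τ_data·x̄)/(τ₀+τ_data), with τ₀=1/σ₀² and τ_data=n/σ².
Here τ₀ = 1/107.7 = 0.009285 and τ_data = 5/72.5 = 0.068966, so τ_n = 0.078251.
Rearranging for μ₀: μ₀ = (μ_n·τ_n − τ_data·x̄)/τ₀ = (38.0800·0.078251 − 0.068966·35.6) / 0.009285 = 0.524608/0.009285 ≈ 56.5.

μ₀ = 56.5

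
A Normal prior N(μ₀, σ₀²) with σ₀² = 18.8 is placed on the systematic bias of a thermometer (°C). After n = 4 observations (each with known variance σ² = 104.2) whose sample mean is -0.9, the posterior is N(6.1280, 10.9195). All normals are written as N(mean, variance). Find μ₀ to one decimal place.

μ₀ = 11.2

The posterior mean is a precision-weighted average: μ_n = (τ₀μ₀ + τ_data·x̄)/(τ₀+τ_data), with τ₀=1/σ₀² and τ_data=n/σ².
Here τ₀ = 1/18.8 = 0.053191 and τ_data = 4/104.2 = 0.038388, so τ_n = 0.091579.
Rearranging for μ₀: μ₀ = (μ_n·τ_n − τ_data·x̄)/τ₀ = (6.1280·0.091579 − 0.038388·-0.9) / 0.053191 = 0.595745/0.053191 ≈ 11.2.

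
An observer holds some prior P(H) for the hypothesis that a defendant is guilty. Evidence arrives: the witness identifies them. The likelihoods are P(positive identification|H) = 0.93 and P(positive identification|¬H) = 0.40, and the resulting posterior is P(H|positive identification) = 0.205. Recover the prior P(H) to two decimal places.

Bayes' rule in odds form gives O(H|E) = O(H)·[P(E|H)/P(E|¬H)], hence O(H) = O(H|E)/LR.
Posterior odds = 0.205/(1−0.205) = 0.2579. LR = 0.93/0.40 = 2.3250.
Prior odds = 0.2579/2.3250 = 0.1109, so P(H) = 0.1109/(1+0.1109) ≈ 0.10.

P(H) = 0.10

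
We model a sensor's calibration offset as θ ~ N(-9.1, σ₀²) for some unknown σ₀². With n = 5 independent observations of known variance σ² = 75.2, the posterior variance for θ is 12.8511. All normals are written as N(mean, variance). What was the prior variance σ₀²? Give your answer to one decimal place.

For the Normal–Normal model with known σ², precisions add: τ_n = τ₀ + n/σ².
So 1/σ₀² = 1/12.8511 − 5/75.2 = 0.077814 − 0.066489 = 0.011325.
Hence σ₀² = 1/0.011325 ≈ 88.3.

σ₀² = 88.3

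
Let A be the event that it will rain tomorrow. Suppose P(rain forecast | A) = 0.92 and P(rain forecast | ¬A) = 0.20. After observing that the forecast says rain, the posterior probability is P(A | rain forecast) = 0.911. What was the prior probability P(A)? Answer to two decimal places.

P(A) = 0.69

Bayes' rule in odds form gives O(A|E) = O(A)·[P(E|A)/P(E|¬A)], hence O(A) = O(A|E)/LR.
Posterior odds = 0.911/(1−0.911) = 10.2360. LR = 0.92/0.20 = 4.6000.
Prior odds = 10.2360/4.6000 = 2.2252, so P(A) = 2.2252/(1+2.2252) ≈ 0.69.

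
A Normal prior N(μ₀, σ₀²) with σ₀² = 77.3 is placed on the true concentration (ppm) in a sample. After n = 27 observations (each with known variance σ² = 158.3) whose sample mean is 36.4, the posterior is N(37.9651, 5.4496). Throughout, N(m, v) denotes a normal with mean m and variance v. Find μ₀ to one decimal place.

μ₀ = 58.6

The posterior mean is a precision-weighted average: μ_n = (τ₀μ₀ + τ_data·x̄)/(τ₀+τ_data), with τ₀=1/σ₀² and τ_data=n/σ².
Here τ₀ = 1/77.3 = 0.012937 and τ_data = 27/158.3 = 0.170562, so τ_n = 0.183499.
Rearranging for μ₀: μ₀ = (μ_n·τ_n − τ_data·x̄)/τ₀ = (37.9651·0.183499 − 0.170562·36.4) / 0.012937 = 0.758101/0.012937 ≈ 58.6.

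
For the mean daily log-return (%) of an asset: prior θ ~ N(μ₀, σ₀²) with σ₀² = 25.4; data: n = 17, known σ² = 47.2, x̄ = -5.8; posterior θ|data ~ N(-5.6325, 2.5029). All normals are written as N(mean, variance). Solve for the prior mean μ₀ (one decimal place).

μ₀ = -4.1

With known observation variance, the Normal–Normal posterior has precision τ_n = τ₀ + n/σ² and mean μ_n = (τ₀μ₀ + (n/σ²)x̄)/τ_n.
Here τ₀ = 1/25.4 = 0.039370 and τ_data = 17/47.2 = 0.360169, so τ_n = 0.399539.
Rearranging for μ₀: μ₀ = (μ_n·τ_n − τ_data·x̄)/τ₀ = (-5.6325·0.399539 − 0.360169·-5.8) / 0.039370 = -0.161423/0.039370 ≈ -4.1.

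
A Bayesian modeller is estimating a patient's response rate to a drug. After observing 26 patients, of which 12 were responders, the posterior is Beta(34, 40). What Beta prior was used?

Beta(22, 26)

A Beta(a, b) prior with s successes and f failures in binomial data gives a Beta(a+s, b+f) posterior.
Subtract the data counts: 34−12=22, 40−14=26.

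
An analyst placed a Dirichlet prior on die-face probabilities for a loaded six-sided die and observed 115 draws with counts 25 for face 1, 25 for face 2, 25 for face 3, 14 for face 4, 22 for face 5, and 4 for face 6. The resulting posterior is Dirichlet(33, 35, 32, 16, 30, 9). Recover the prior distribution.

Dirichlet(8, 10, 7, 2, 8, 5)

For a Dirichlet(α) prior with multinomial counts c, the posterior is Dirichlet(α + c) componentwise.
Subtract each count from the matching posterior parameter: 33−25=8, 35−25=10, 32−25=7, 16−14=2, 30−22=8, 9−4=5.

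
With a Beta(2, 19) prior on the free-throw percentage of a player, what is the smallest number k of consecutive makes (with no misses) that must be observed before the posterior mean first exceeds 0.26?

k = 5

After k makes and 0 misses the posterior is Beta(2+k, 19), with mean (2+k)/(2+19+k).
Set (2+k)/(21+k) > 0.26 and solve: k > (0.26·21 − 2)/(1 − 0.26) = 4.676.
The smallest integer exceeding 4.676 is 5, and checking k=5: (7)/(26) = 0.2692 > 0.26.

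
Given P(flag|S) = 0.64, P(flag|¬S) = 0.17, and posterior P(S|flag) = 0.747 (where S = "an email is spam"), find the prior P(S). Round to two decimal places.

P(S) = 0.44

Bayes' rule in odds form gives O(S|E) = O(S)·[P(E|S)/P(E|¬S)], hence O(S) = O(S|E)/LR.
Posterior odds = 0.747/(1−0.747) = 2.9526. LR = 0.64/0.17 = 3.7647.
Prior odds = 2.9526/3.7647 = 0.7843, so P(S) = 0.7843/(1+0.7843) ≈ 0.44.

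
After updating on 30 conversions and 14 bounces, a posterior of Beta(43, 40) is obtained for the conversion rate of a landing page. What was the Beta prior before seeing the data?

Beta(13, 26)

Beta is conjugate to the binomial likelihood: posterior = Beta(a+s, b+f).
So a = 43 − 30 = 13 and b = 40 − 14 = 26.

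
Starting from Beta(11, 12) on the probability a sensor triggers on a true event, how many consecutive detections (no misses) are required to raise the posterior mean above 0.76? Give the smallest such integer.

After k detections and 0 misses the posterior is Beta(11+k, 12), with mean (11+k)/(11+12+k).
Set (11+k)/(23+k) > 0.76 and solve: k > (0.76·23 − 11)/(1 − 0.76) = 27.000.
The smallest integer exceeding 27.000 is 28.

k = 28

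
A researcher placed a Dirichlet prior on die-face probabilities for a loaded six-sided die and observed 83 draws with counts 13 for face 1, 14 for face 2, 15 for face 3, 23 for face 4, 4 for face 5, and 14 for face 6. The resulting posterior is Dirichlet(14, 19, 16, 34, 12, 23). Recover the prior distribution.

For a Dirichlet(α) prior with multinomial counts c, the posterior is Dirichlet(α + c) componentwise.
Subtract each count from the matching posterior parameter: 14−13=1, 19−14=5, 16−15=1, 34−23=11, 12−4=8, 23−14=9.

Dirichlet(1, 5, 1, 11, 8, 9)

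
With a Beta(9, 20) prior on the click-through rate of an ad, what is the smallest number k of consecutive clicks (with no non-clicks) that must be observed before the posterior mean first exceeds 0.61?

k = 23

After k clicks and 0 non-clicks the posterior is Beta(9+k, 20), with mean (9+k)/(9+20+k).
Set (9+k)/(29+k) > 0.61 and solve: k > (0.61·29 − 9)/(1 − 0.61) = 22.282.
The smallest integer exceeding 22.282 is 23.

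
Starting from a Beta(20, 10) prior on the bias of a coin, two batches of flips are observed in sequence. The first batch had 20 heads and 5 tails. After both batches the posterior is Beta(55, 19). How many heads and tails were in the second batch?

Because Beta–binomial updating is additive in the counts, the combined data contributed (α_post−α_prior, β_post−β_prior) successes and failures.
Total across both batches: 55−20=35 heads, 19−10=9 tails.
Subtract the first batch: 35−20=15 heads and 9−5=4 tails.

15 heads and 4 tails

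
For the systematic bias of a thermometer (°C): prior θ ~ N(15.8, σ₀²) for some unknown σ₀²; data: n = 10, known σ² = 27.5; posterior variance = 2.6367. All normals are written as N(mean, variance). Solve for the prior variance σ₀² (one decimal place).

σ₀² = 64.0

For the Normal–Normal model with known σ², precisions add: τ_n = τ₀ + n/σ².
So 1/σ₀² = 1/2.6367 − 10/27.5 = 0.379262 − 0.363636 = 0.015626.
Hence σ₀² = 1/0.015626 ≈ 64.0.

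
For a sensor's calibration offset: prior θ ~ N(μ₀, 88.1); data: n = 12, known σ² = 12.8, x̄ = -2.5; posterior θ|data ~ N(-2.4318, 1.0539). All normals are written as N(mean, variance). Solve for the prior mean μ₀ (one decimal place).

With known observation variance, the Normal–Normal posterior has precision τ_n = τ₀ + n/σ² and mean μ_n = (τ₀μ₀ + (n/σ²)x̄)/τ_n.
Here τ₀ = 1/88.1 = 0.011351 and τ_data = 12/12.8 = 0.937500, so τ_n = 0.948851.
Rearranging for μ₀: μ₀ = (μ_n·τ_n − τ_data·x̄)/τ₀ = (-2.4318·0.948851 − 0.937500·-2.5) / 0.011351 = 0.036334/0.011351 ≈ 3.2.

μ₀ = 3.2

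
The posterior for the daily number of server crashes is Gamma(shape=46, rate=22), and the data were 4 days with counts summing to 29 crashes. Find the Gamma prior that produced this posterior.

Gamma–Poisson conjugacy: posterior shape = α + Σxᵢ, posterior rate = β + n.
So α = 46 − 29 = 17 and β = 22 − 4 = 18.

Gamma(shape=17, rate=18)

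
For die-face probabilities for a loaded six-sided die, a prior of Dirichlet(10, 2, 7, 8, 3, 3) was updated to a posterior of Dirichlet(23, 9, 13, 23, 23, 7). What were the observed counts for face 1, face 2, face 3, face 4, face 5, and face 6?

counts (13, 7, 6, 15, 20, 4)

For a Dirichlet(α) prior with multinomial counts c, the posterior is Dirichlet(α + c) componentwise.
Counts are posterior − prior componentwise: 23−10=13, 9−2=7, 13−7=6, 23−8=15, 23−3=20, 7−3=4.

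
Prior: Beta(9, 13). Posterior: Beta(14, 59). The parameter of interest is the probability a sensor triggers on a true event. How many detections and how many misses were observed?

5 detections and 46 misses

Beta is conjugate to the binomial likelihood: posterior = Beta(a+s, b+f).
So s = 14 − 9 = 5 and f = 59 − 13 = 46.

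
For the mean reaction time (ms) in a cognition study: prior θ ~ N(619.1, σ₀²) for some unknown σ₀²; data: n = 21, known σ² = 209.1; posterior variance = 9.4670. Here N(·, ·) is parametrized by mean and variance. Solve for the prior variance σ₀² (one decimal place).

For the Normal–Normal model with known σ², precisions add: τ_n = τ₀ + n/σ².
So 1/σ₀² = 1/9.4670 − 21/209.1 = 0.105630 − 0.100430 = 0.005200.
Hence σ₀² = 1/0.005200 ≈ 192.3.

σ₀² = 192.3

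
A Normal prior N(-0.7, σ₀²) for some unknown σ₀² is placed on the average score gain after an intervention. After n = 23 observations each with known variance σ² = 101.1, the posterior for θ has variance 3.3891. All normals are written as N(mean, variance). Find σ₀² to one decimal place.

σ₀² = 14.8

Posterior precision equals prior precision plus data precision: 1/σ_n² = 1/σ₀² + n/σ².
So 1/σ₀² = 1/3.3891 − 23/101.1 = 0.295064 − 0.227498 = 0.067566.
Hence σ₀² = 1/0.067566 ≈ 14.8.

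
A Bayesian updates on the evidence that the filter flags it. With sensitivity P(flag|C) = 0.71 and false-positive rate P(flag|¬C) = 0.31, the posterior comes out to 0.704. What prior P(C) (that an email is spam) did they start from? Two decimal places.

Bayes' rule in odds form gives O(C|E) = O(C)·[P(E|C)/P(E|¬C)], hence O(C) = O(C|E)/LR.
Posterior odds = 0.704/(1−0.704) = 2.3784. LR = 0.71/0.31 = 2.2903.
Prior odds = 2.3784/2.2903 = 1.0385, so P(C) = 1.0385/(1+1.0385) ≈ 0.51.

P(C) = 0.51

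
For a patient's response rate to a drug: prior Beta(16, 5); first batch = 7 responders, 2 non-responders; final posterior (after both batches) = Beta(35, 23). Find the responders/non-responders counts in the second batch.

Sequential conjugate updates are equivalent to a single update on the pooled data, so total successes = posterior α − prior α and total failures = posterior β − prior β.
Total across both batches: 35−16=19 responders, 23−5=18 non-responders.
Subtract the first batch: 19−7=12 responders and 18−2=16 non-responders.

12 responders and 16 non-responders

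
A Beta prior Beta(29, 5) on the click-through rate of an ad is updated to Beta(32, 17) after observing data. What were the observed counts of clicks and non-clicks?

Under Beta–binomial conjugacy the posterior parameters are (a+s, b+f).
So s = 32 − 29 = 3 and f = 17 − 5 = 12.

3 clicks and 12 non-clicks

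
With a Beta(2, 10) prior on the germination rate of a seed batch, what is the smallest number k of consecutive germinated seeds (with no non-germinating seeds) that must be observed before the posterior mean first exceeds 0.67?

After k germinated seeds and 0 non-germinating seeds the posterior is Beta(2+k, 10), with mean (2+k)/(2+10+k).
Set (2+k)/(12+k) > 0.67 and solve: k > (0.67·12 − 2)/(1 − 0.67) = 18.303.
The smallest integer exceeding 18.303 is 19.

k = 19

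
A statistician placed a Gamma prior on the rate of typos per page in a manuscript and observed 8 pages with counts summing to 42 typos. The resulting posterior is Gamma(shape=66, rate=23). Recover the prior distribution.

Gamma–Poisson conjugacy: posterior shape = α + Σxᵢ, posterior rate = β + n.
So α = 66 − 42 = 24 and β = 23 − 8 = 15.

Gamma(shape=24, rate=15)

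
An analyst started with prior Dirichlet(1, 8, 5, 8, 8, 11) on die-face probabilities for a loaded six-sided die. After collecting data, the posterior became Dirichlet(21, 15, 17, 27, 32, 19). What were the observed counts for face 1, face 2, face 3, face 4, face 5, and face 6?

For a Dirichlet(α) prior with multinomial counts c, the posterior is Dirichlet(α + c) componentwise.
Counts are posterior − prior componentwise: 21−1=20, 15−8=7, 17−5=12, 27−8=19, 32−8=24, 19−11=8.

counts (20, 7, 12, 19, 24, 8)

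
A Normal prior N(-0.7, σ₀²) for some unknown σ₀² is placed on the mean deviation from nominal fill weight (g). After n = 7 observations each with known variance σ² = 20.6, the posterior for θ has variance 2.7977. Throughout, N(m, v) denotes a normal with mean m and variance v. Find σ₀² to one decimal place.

For the Normal–Normal model with known σ², precisions add: τ_n = τ₀ + n/σ².
So 1/σ₀² = 1/2.7977 − 7/20.6 = 0.357436 − 0.339806 = 0.017630.
Hence σ₀² = 1/0.017630 ≈ 56.7.

σ₀² = 56.7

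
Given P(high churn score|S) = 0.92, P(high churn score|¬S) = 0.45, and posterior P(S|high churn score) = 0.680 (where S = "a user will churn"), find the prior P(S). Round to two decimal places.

Bayes' rule in odds form gives O(S|E) = O(S)·[P(E|S)/P(E|¬S)], hence O(S) = O(S|E)/LR.
Posterior odds = 0.680/(1−0.680) = 2.1250. LR = 0.92/0.45 = 2.0444.
Prior odds = 2.1250/2.0444 = 1.0394, so P(S) = 1.0394/(1+1.0394) ≈ 0.51.

P(S) = 0.51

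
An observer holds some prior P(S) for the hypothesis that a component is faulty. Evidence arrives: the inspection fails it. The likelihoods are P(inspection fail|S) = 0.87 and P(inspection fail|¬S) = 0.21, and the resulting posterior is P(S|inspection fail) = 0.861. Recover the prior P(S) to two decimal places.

P(S) = 0.60

Bayes' rule in odds form gives O(S|E) = O(S)·[P(E|S)/P(E|¬S)], hence O(S) = O(S|E)/LR.
Posterior odds = 0.861/(1−0.861) = 6.1942. LR = 0.87/0.21 = 4.1429.
Prior odds = 6.1942/4.1429 = 1.4951, so P(S) = 1.4951/(1+1.4951) ≈ 0.60.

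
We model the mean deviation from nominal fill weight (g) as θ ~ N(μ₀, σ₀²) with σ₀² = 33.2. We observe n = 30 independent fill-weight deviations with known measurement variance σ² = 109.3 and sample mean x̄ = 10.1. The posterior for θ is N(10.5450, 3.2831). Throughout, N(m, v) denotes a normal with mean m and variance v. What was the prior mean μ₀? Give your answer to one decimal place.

The posterior mean is a precision-weighted average: μ_n = (τ₀μ₀ + τ_data·x̄)/(τ₀+τ_data), with τ₀=1/σ₀² and τ_data=n/σ².
Here τ₀ = 1/33.2 = 0.030120 and τ_data = 30/109.3 = 0.274474, so τ_n = 0.304594.
Rearranging for μ₀: μ₀ = (μ_n·τ_n − τ_data·x̄)/τ₀ = (10.5450·0.304594 − 0.274474·10.1) / 0.030120 = 0.439756/0.030120 ≈ 14.6.

μ₀ = 14.6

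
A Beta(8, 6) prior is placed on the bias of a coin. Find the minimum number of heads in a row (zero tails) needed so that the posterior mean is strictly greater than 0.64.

After k heads and 0 tails the posterior is Beta(8+k, 6), with mean (8+k)/(8+6+k).
Set (8+k)/(14+k) > 0.64 and solve: k > (0.64·14 − 8)/(1 − 0.64) = 2.667.
The smallest integer exceeding 2.667 is 3.

k = 3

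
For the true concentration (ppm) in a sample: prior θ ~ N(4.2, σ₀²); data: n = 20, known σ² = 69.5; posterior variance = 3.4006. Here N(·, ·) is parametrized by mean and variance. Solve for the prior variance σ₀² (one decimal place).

σ₀² = 158.8

For the Normal–Normal model with known σ², precisions add: τ_n = τ₀ + n/σ².
So 1/σ₀² = 1/3.4006 − 20/69.5 = 0.294066 − 0.287770 = 0.006296.
Hence σ₀² = 1/0.006296 ≈ 158.8.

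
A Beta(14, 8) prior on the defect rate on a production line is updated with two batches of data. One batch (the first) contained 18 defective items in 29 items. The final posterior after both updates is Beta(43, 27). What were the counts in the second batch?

Because Beta–binomial updating is additive in the counts, the combined data contributed (α_post−α_prior, β_post−β_prior) successes and failures.
Total across both batches: 43−14=29 defective items, 27−8=19 good items.
Subtract the first batch: 29−18=11 defective items and 19−11=8 good items.

11 defective items and 8 good items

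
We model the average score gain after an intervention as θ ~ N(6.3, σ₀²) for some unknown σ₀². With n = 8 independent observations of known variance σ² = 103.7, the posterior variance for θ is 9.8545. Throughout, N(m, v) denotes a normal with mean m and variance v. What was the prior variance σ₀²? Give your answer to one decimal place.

σ₀² = 41.1

Posterior precision equals prior precision plus data precision: 1/σ_n² = 1/σ₀² + n/σ².
So 1/σ₀² = 1/9.8545 − 8/103.7 = 0.101476 − 0.077146 = 0.024330.
Hence σ₀² = 1/0.024330 ≈ 41.1.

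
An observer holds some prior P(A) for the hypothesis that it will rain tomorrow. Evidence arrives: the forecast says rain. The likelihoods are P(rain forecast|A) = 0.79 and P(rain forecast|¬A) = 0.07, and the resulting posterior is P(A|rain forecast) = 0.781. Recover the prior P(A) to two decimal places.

P(A) = 0.24

In odds form, posterior odds = prior odds × likelihood ratio, so prior odds = posterior odds ÷ LR.
Posterior odds = 0.781/(1−0.781) = 3.5662. LR = 0.79/0.07 = 11.2857.
Prior odds = 3.5662/11.2857 = 0.3160, so P(A) = 0.3160/(1+0.3160) ≈ 0.24.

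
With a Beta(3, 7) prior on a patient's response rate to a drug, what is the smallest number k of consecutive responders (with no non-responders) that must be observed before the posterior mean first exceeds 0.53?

k = 5

After k responders and 0 non-responders the posterior is Beta(3+k, 7), with mean (3+k)/(3+7+k).
Set (3+k)/(10+k) > 0.53 and solve: k > (0.53·10 − 3)/(1 − 0.53) = 4.894.
The smallest integer exceeding 4.894 is 5, and checking k=5: (8)/(15) = 0.5333 > 0.53.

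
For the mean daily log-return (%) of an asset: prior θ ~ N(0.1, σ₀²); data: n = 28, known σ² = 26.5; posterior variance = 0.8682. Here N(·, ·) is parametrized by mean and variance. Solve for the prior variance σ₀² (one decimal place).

For the Normal–Normal model with known σ², precisions add: τ_n = τ₀ + n/σ².
So 1/σ₀² = 1/0.8682 − 28/26.5 = 1.151808 − 1.056604 = 0.095204.
Hence σ₀² = 1/0.095204 ≈ 10.5.

σ₀² = 10.5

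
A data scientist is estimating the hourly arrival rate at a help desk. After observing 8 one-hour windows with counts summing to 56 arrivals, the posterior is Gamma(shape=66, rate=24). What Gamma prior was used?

Gamma–Poisson conjugacy: posterior shape = α + Σxᵢ, posterior rate = β + n.
So α = 66 − 56 = 10 and β = 24 − 8 = 16.

Gamma(shape=10, rate=16)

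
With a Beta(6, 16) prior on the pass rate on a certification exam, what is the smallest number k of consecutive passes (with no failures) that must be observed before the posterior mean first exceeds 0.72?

k = 36

After k passes and 0 failures the posterior is Beta(6+k, 16), with mean (6+k)/(6+16+k).
Set (6+k)/(22+k) > 0.72 and solve: k > (0.72·22 − 6)/(1 − 0.72) = 35.143.
The smallest integer exceeding 35.143 is 36, and checking k=36: (42)/(58) = 0.7241 > 0.72.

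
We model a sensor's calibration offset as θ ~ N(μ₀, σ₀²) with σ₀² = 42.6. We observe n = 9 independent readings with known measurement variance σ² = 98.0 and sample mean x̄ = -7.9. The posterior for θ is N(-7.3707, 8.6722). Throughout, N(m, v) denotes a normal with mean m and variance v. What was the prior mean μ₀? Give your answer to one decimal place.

The posterior mean is a precision-weighted average: μ_n = (τ₀μ₀ + τ_data·x̄)/(τ₀+τ_data), with τ₀=1/σ₀² and τ_data=n/σ².
Here τ₀ = 1/42.6 = 0.023474 and τ_data = 9/98.0 = 0.091837, so τ_n = 0.115311.
Rearranging for μ₀: μ₀ = (μ_n·τ_n − τ_data·x̄)/τ₀ = (-7.3707·0.115311 − 0.091837·-7.9) / 0.023474 = -0.124410/0.023474 ≈ -5.3.

μ₀ = -5.3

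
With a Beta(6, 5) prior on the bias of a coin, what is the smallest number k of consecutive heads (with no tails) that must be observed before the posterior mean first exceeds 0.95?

After k heads and 0 tails the posterior is Beta(6+k, 5), with mean (6+k)/(6+5+k).
Set (6+k)/(11+k) > 0.95 and solve: k > (0.95·11 − 6)/(1 − 0.95) = 89.000.
The smallest integer exceeding 89.000 is 90, and checking k=90: (96)/(101) = 0.9505 > 0.95.

k = 90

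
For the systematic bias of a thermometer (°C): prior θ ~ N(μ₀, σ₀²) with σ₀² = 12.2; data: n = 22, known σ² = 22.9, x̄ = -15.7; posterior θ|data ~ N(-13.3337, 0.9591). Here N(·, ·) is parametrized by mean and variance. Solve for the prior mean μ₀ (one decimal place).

μ₀ = 14.4

With known observation variance, the Normal–Normal posterior has precision τ_n = τ₀ + n/σ² and mean μ_n = (τ₀μ₀ + (n/σ²)x̄)/τ_n.
Here τ₀ = 1/12.2 = 0.081967 and τ_data = 22/22.9 = 0.960699, so τ_n = 1.042666.
Rearranging for μ₀: μ₀ = (μ_n·τ_n − τ_data·x̄)/τ₀ = (-13.3337·1.042666 − 0.960699·-15.7) / 0.081967 = 1.180379/0.081967 ≈ 14.4.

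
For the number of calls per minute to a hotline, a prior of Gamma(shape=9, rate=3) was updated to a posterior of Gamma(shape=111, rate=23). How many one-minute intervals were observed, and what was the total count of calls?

n = 20 one-minute intervals with total 102 calls

A Gamma(α, β) prior (rate parametrization) on a Poisson rate with n observations summing to S gives posterior Gamma(α+S, β+n).
Matching: Σxᵢ = 111 − 9 = 102 and n = 23 − 3 = 20.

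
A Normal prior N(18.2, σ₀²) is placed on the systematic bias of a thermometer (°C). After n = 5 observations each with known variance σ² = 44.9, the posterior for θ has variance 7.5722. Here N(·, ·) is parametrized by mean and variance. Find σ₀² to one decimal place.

Posterior precision equals prior precision plus data precision: 1/σ_n² = 1/σ₀² + n/σ².
So 1/σ₀² = 1/7.5722 − 5/44.9 = 0.132062 − 0.111359 = 0.020703.
Hence σ₀² = 1/0.020703 ≈ 48.3.

σ₀² = 48.3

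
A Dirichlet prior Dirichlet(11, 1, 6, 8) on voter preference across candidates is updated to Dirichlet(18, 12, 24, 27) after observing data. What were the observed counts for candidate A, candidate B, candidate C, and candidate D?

counts (7, 11, 18, 19)

For a Dirichlet(α) prior with multinomial counts c, the posterior is Dirichlet(α + c) componentwise.
Counts are posterior − prior componentwise: 18−11=7, 12−1=11, 24−6=18, 27−8=19.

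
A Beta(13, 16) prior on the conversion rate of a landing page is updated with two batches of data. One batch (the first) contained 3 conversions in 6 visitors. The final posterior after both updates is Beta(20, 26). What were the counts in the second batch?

Because Beta–binomial updating is additive in the counts, the combined data contributed (α_post−α_prior, β_post−β_prior) successes and failures.
Total across both batches: 20−13=7 conversions, 26−16=10 bounces.
Subtract the first batch: 7−3=4 conversions and 10−3=7 bounces.

4 conversions and 7 bounces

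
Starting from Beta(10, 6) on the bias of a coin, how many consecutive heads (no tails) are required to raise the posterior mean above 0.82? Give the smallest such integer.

k = 18

After k heads and 0 tails the posterior is Beta(10+k, 6), with mean (10+k)/(10+6+k).
Set (10+k)/(16+k) > 0.82 and solve: k > (0.82·16 − 10)/(1 − 0.82) = 17.333.
The smallest integer exceeding 17.333 is 18.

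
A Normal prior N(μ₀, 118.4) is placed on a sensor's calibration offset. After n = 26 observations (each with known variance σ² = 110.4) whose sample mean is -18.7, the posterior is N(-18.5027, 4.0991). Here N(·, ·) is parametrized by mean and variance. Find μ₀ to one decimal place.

With known observation variance, the Normal–Normal posterior has precision τ_n = τ₀ + n/σ² and mean μ_n = (τ₀μ₀ + (n/σ²)x̄)/τ_n.
Here τ₀ = 1/118.4 = 0.008446 and τ_data = 26/110.4 = 0.235507, so τ_n = 0.243953.
Rearranging for μ₀: μ₀ = (μ_n·τ_n − τ_data·x̄)/τ₀ = (-18.5027·0.243953 − 0.235507·-18.7) / 0.008446 = -0.109808/0.008446 ≈ -13.0.

μ₀ = -13.0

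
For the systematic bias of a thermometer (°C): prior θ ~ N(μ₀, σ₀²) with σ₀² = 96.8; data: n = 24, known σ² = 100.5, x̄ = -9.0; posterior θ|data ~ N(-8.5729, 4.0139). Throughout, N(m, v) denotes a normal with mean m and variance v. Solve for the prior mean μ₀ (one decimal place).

With known observation variance, the Normal–Normal posterior has precision τ_n = τ₀ + n/σ² and mean μ_n = (τ₀μ₀ + (n/σ²)x̄)/τ_n.
Here τ₀ = 1/96.8 = 0.010331 and τ_data = 24/100.5 = 0.238806, so τ_n = 0.249137.
Rearranging for μ₀: μ₀ = (μ_n·τ_n − τ_data·x̄)/τ₀ = (-8.5729·0.249137 − 0.238806·-9.0) / 0.010331 = 0.013427/0.010331 ≈ 1.3.

μ₀ = 1.3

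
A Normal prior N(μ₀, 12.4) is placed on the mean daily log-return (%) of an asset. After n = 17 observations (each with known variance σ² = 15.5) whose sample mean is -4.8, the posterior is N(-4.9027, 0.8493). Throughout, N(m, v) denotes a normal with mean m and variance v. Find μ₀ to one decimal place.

μ₀ = -6.3

The posterior mean is a precision-weighted average: μ_n = (τ₀μ₀ + τ_data·x̄)/(τ₀+τ_data), with τ₀=1/σ₀² and τ_data=n/σ².
Here τ₀ = 1/12.4 = 0.080645 and τ_data = 17/15.5 = 1.096774, so τ_n = 1.177419.
Rearranging for μ₀: μ₀ = (μ_n·τ_n − τ_data·x̄)/τ₀ = (-4.9027·1.177419 − 1.096774·-4.8) / 0.080645 = -0.508017/0.080645 ≈ -6.3.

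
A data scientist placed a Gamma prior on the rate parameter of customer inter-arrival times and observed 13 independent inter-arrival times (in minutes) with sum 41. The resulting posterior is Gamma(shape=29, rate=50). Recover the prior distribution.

Gamma(shape=16, rate=9)

Gamma–exponential conjugacy: posterior shape = α + n, posterior rate = β + Σtᵢ.
So α = 29 − 13 = 16 and β = 50 − 41 = 9.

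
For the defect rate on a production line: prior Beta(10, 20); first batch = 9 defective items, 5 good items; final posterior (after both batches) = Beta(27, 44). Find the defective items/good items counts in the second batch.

Sequential conjugate updates are equivalent to a single update on the pooled data, so total successes = posterior α − prior α and total failures = posterior β − prior β.
Total across both batches: 27−10=17 defective items, 44−20=24 good items.
Subtract the first batch: 17−9=8 defective items and 24−5=19 good items.

8 defective items and 19 good items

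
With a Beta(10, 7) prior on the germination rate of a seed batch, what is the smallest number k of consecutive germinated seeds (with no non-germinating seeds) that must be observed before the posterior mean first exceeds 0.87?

k = 37

After k germinated seeds and 0 non-germinating seeds the posterior is Beta(10+k, 7), with mean (10+k)/(10+7+k).
Set (10+k)/(17+k) > 0.87 and solve: k > (0.87·17 − 10)/(1 − 0.87) = 36.846.
The smallest integer exceeding 36.846 is 37.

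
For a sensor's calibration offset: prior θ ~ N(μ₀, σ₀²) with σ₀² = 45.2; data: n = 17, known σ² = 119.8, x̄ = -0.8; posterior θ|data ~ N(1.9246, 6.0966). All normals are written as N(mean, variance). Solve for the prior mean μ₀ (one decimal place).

The posterior mean is a precision-weighted average: μ_n = (τ₀μ₀ + τ_data·x̄)/(τ₀+τ_data), with τ₀=1/σ₀² and τ_data=n/σ².
Here τ₀ = 1/45.2 = 0.022124 and τ_data = 17/119.8 = 0.141903, so τ_n = 0.164027.
Rearranging for μ₀: μ₀ = (μ_n·τ_n − τ_data·x̄)/τ₀ = (1.9246·0.164027 − 0.141903·-0.8) / 0.022124 = 0.429209/0.022124 ≈ 19.4.

μ₀ = 19.4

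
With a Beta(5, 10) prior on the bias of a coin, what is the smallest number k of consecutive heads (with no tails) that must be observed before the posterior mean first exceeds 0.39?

After k heads and 0 tails the posterior is Beta(5+k, 10), with mean (5+k)/(5+10+k).
Set (5+k)/(15+k) > 0.39 and solve: k > (0.39·15 − 5)/(1 − 0.39) = 1.393.
The smallest integer exceeding 1.393 is 2.

k = 2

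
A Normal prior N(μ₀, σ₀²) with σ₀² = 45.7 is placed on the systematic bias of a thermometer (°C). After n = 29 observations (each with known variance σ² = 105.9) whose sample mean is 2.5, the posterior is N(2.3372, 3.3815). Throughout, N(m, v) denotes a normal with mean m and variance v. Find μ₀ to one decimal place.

The posterior mean is a precision-weighted average: μ_n = (τ₀μ₀ + τ_data·x̄)/(τ₀+τ_data), with τ₀=1/σ₀² and τ_data=n/σ².
Here τ₀ = 1/45.7 = 0.021882 and τ_data = 29/105.9 = 0.273843, so τ_n = 0.295725.
Rearranging for μ₀: μ₀ = (μ_n·τ_n − τ_data·x̄)/τ₀ = (2.3372·0.295725 − 0.273843·2.5) / 0.021882 = 0.006561/0.021882 ≈ 0.3.

μ₀ = 0.3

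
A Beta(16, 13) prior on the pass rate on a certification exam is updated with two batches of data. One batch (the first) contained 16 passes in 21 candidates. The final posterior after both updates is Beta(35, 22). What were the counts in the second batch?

Because Beta–binomial updating is additive in the counts, the combined data contributed (α_post−α_prior, β_post−β_prior) successes and failures.
Total across both batches: 35−16=19 passes, 22−13=9 failures.
Subtract the first batch: 19−16=3 passes and 9−5=4 failures.

3 passes and 4 failures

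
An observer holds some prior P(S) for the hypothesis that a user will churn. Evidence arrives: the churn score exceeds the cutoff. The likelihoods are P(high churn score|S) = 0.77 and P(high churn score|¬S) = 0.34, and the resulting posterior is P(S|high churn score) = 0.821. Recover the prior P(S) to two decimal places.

P(S) = 0.67

Bayes' rule in odds form gives O(S|E) = O(S)·[P(E|S)/P(E|¬S)], hence O(S) = O(S|E)/LR.
Posterior odds = 0.821/(1−0.821) = 4.5866. LR = 0.77/0.34 = 2.2647.
Prior odds = 4.5866/2.2647 = 2.0253, so P(S) = 2.0253/(1+2.0253) ≈ 0.67.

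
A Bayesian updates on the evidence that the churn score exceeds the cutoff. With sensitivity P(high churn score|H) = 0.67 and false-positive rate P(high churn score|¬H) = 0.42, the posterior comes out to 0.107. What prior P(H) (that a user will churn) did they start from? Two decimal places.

Bayes' rule in odds form gives O(H|E) = O(H)·[P(E|H)/P(E|¬H)], hence O(H) = O(H|E)/LR.
Posterior odds = 0.107/(1−0.107) = 0.1198. LR = 0.67/0.42 = 1.5952.
Prior odds = 0.1198/1.5952 = 0.0751, so P(H) = 0.0751/(1+0.0751) ≈ 0.07.

P(H) = 0.07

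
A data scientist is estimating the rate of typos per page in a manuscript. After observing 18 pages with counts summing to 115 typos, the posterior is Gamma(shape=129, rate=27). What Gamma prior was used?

Gamma–Poisson conjugacy: posterior shape = α + Σxᵢ, posterior rate = β + n.
So α = 129 − 115 = 14 and β = 27 − 18 = 9.

Gamma(shape=14, rate=9)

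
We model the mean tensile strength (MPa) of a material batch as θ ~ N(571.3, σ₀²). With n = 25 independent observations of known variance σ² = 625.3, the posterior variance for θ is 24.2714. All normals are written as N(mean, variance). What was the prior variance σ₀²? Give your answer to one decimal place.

For the Normal–Normal model with known σ², precisions add: τ_n = τ₀ + n/σ².
So 1/σ₀² = 1/24.2714 − 25/625.3 = 0.041201 − 0.039981 = 0.001220.
Hence σ₀² = 1/0.001220 ≈ 819.7.

σ₀² = 819.7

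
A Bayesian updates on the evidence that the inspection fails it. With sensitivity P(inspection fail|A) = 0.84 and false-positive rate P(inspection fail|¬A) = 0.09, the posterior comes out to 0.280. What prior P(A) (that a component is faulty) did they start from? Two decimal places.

P(A) = 0.04

Bayes' rule in odds form gives O(A|E) = O(A)·[P(E|A)/P(E|¬A)], hence O(A) = O(A|E)/LR.
Posterior odds = 0.280/(1−0.280) = 0.3889. LR = 0.84/0.09 = 9.3333.
Prior odds = 0.3889/9.3333 = 0.0417, so P(A) = 0.0417/(1+0.0417) ≈ 0.04.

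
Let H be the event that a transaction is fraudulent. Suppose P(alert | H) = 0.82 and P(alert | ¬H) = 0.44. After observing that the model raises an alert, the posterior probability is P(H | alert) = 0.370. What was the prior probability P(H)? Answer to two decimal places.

P(H) = 0.24

In odds form, posterior odds = prior odds × likelihood ratio, so prior odds = posterior odds ÷ LR.
Posterior odds = 0.370/(1−0.370) = 0.5873. LR = 0.82/0.44 = 1.8636.
Prior odds = 0.5873/1.8636 = 0.3151, so P(H) = 0.3151/(1+0.3151) ≈ 0.24.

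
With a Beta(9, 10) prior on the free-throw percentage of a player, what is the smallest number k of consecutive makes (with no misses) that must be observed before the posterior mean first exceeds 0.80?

After k makes and 0 misses the posterior is Beta(9+k, 10), with mean (9+k)/(9+10+k).
Set (9+k)/(19+k) > 0.80 and solve: k > (0.80·19 − 9)/(1 − 0.80) = 31.000.
The smallest integer exceeding 31.000 is 32.

k = 32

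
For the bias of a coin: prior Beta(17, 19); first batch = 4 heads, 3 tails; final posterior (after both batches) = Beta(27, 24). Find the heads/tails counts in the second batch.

Sequential conjugate updates are equivalent to a single update on the pooled data, so total successes = posterior α − prior α and total failures = posterior β − prior β.
Total across both batches: 27−17=10 heads, 24−19=5 tails.
Subtract the first batch: 10−4=6 heads and 5−3=2 tails.

6 heads and 2 tails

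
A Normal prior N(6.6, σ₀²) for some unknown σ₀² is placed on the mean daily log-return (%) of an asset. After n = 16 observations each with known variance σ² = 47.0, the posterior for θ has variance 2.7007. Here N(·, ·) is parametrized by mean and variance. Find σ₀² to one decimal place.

σ₀² = 33.5

Posterior precision equals prior precision plus data precision: 1/σ_n² = 1/σ₀² + n/σ².
So 1/σ₀² = 1/2.7007 − 16/47.0 = 0.370274 − 0.340426 = 0.029848.
Hence σ₀² = 1/0.029848 ≈ 33.5.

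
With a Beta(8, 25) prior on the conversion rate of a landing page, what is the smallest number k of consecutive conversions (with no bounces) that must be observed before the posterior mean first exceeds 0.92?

After k conversions and 0 bounces the posterior is Beta(8+k, 25), with mean (8+k)/(8+25+k).
Set (8+k)/(33+k) > 0.92 and solve: k > (0.92·33 − 8)/(1 − 0.92) = 279.500.
The smallest integer exceeding 279.500 is 280, and checking k=280: (288)/(313) = 0.9201 > 0.92.

k = 280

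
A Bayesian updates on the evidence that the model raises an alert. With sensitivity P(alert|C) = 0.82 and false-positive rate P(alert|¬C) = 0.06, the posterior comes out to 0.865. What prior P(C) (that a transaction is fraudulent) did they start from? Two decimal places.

P(C) = 0.32

In odds form, posterior odds = prior odds × likelihood ratio, so prior odds = posterior odds ÷ LR.
Posterior odds = 0.865/(1−0.865) = 6.4074. LR = 0.82/0.06 = 13.6667.
Prior odds = 6.4074/13.6667 = 0.4688, so P(C) = 0.4688/(1+0.4688) ≈ 0.32.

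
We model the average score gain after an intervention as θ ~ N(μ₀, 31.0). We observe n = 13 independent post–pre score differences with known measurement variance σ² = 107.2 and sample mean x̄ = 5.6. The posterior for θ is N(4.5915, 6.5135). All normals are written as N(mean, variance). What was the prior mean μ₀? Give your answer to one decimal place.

μ₀ = 0.8

With known observation variance, the Normal–Normal posterior has precision τ_n = τ₀ + n/σ² and mean μ_n = (τ₀μ₀ + (n/σ²)x̄)/τ_n.
Here τ₀ = 1/31.0 = 0.032258 and τ_data = 13/107.2 = 0.121269, so τ_n = 0.153527.
Rearranging for μ₀: μ₀ = (μ_n·τ_n − τ_data·x̄)/τ₀ = (4.5915·0.153527 − 0.121269·5.6) / 0.032258 = 0.025813/0.032258 ≈ 0.8.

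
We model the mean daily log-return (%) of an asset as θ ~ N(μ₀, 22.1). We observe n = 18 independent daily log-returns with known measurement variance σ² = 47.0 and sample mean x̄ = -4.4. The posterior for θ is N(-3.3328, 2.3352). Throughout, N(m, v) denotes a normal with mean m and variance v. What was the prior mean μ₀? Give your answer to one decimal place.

μ₀ = 5.7

The posterior mean is a precision-weighted average: μ_n = (τ₀μ₀ + τ_data·x̄)/(τ₀+τ_data), with τ₀=1/σ₀² and τ_data=n/σ².
Here τ₀ = 1/22.1 = 0.045249 and τ_data = 18/47.0 = 0.382979, so τ_n = 0.428228.
Rearranging for μ₀: μ₀ = (μ_n·τ_n − τ_data·x̄)/τ₀ = (-3.3328·0.428228 − 0.382979·-4.4) / 0.045249 = 0.257909/0.045249 ≈ 5.7.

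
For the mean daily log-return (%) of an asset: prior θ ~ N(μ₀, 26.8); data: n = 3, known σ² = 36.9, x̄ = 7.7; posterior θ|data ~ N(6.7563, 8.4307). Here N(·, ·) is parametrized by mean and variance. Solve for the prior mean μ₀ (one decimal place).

With known observation variance, the Normal–Normal posterior has precision τ_n = τ₀ + n/σ² and mean μ_n = (τ₀μ₀ + (n/σ²)x̄)/τ_n.
Here τ₀ = 1/26.8 = 0.037313 and τ_data = 3/36.9 = 0.081301, so τ_n = 0.118614.
Rearranging for μ₀: μ₀ = (μ_n·τ_n − τ_data·x̄)/τ₀ = (6.7563·0.118614 − 0.081301·7.7) / 0.037313 = 0.175374/0.037313 ≈ 4.7.

μ₀ = 4.7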